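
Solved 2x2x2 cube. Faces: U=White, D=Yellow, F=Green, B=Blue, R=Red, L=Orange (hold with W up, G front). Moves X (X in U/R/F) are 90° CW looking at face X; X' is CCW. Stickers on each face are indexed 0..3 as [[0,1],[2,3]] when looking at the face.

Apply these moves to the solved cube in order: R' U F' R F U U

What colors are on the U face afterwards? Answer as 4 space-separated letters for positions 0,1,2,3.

After move 1 (R'): R=RRRR U=WBWB F=GWGW D=YGYG B=YBYB
After move 2 (U): U=WWBB F=RRGW R=YBRR B=OOYB L=GWOO
After move 3 (F'): F=RWRG U=WWYR R=GBYR D=WOYG L=GBOB
After move 4 (R): R=YGRB U=WWYG F=RORG D=WYYO B=ROWB
After move 5 (F): F=RRGO U=WWBB R=YGGB D=RYYO L=GWOY
After move 6 (U): U=BWBW F=YGGO R=ROGB B=GWWB L=RROY
After move 7 (U): U=BBWW F=ROGO R=GWGB B=RRWB L=YGOY
Query: U face = BBWW

Answer: B B W W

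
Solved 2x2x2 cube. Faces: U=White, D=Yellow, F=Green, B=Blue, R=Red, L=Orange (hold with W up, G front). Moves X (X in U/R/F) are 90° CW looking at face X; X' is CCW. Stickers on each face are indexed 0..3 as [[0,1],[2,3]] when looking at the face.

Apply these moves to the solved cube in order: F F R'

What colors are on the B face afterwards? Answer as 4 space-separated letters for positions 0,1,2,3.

Answer: Y B W B

Derivation:
After move 1 (F): F=GGGG U=WWOO R=WRWR D=RRYY L=OYOY
After move 2 (F): F=GGGG U=WWYY R=OROR D=WWYY L=OROR
After move 3 (R'): R=RROO U=WBYB F=GWGY D=WGYG B=YBWB
Query: B face = YBWB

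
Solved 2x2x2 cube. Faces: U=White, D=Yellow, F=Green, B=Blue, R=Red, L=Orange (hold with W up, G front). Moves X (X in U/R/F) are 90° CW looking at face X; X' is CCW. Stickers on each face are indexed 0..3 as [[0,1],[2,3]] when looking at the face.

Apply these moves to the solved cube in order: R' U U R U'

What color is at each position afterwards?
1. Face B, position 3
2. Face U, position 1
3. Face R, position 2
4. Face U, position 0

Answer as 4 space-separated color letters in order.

After move 1 (R'): R=RRRR U=WBWB F=GWGW D=YGYG B=YBYB
After move 2 (U): U=WWBB F=RRGW R=YBRR B=OOYB L=GWOO
After move 3 (U): U=BWBW F=YBGW R=OORR B=GWYB L=RROO
After move 4 (R): R=RORO U=BBBW F=YGGG D=YYYG B=WWWB
After move 5 (U'): U=BWBB F=RRGG R=YGRO B=ROWB L=WWOO
Query 1: B[3] = B
Query 2: U[1] = W
Query 3: R[2] = R
Query 4: U[0] = B

Answer: B W R B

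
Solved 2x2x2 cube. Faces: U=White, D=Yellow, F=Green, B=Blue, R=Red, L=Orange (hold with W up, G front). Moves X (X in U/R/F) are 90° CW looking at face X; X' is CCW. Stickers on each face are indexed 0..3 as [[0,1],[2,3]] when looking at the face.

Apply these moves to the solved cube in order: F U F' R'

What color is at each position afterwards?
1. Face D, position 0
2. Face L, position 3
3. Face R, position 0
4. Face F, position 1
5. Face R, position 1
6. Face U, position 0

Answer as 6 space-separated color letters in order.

Answer: G O B W R O

Derivation:
After move 1 (F): F=GGGG U=WWOO R=WRWR D=RRYY L=OYOY
After move 2 (U): U=OWOW F=WRGG R=BBWR B=OYBB L=GGOY
After move 3 (F'): F=RGWG U=OWBW R=RBRR D=GYYY L=GWOO
After move 4 (R'): R=BRRR U=OBBO F=RWWW D=GGYG B=YYYB
Query 1: D[0] = G
Query 2: L[3] = O
Query 3: R[0] = B
Query 4: F[1] = W
Query 5: R[1] = R
Query 6: U[0] = O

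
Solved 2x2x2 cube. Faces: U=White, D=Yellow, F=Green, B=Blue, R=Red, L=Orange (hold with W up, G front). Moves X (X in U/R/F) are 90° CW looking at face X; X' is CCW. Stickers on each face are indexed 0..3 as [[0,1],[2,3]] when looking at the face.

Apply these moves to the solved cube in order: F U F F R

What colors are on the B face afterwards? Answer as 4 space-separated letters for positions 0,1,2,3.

After move 1 (F): F=GGGG U=WWOO R=WRWR D=RRYY L=OYOY
After move 2 (U): U=OWOW F=WRGG R=BBWR B=OYBB L=GGOY
After move 3 (F): F=GWGR U=OWYG R=OBWR D=WBYY L=GROR
After move 4 (F): F=GGRW U=OWRR R=YBGR D=WOYY L=GWOB
After move 5 (R): R=GYRB U=OGRW F=GORY D=WBYO B=RYWB
Query: B face = RYWB

Answer: R Y W B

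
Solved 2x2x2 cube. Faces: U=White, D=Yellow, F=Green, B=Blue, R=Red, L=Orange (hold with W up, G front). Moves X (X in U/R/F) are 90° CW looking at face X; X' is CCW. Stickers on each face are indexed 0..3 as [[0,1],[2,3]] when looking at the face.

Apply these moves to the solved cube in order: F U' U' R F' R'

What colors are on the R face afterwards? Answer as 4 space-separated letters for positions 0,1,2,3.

After move 1 (F): F=GGGG U=WWOO R=WRWR D=RRYY L=OYOY
After move 2 (U'): U=WOWO F=OYGG R=GGWR B=WRBB L=BBOY
After move 3 (U'): U=OOWW F=BBGG R=OYWR B=GGBB L=WROY
After move 4 (R): R=WORY U=OBWG F=BRGY D=RBYG B=WGOB
After move 5 (F'): F=RYBG U=OBWR R=BORY D=RYYG L=WGOW
After move 6 (R'): R=OYBR U=OOWW F=RBBR D=RYYG B=GGYB
Query: R face = OYBR

Answer: O Y B R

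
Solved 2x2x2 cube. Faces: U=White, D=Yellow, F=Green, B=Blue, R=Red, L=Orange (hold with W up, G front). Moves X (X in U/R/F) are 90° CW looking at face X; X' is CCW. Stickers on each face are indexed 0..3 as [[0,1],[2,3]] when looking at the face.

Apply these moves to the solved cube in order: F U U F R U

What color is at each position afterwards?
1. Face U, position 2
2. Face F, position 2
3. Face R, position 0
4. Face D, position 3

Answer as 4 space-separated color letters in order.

After move 1 (F): F=GGGG U=WWOO R=WRWR D=RRYY L=OYOY
After move 2 (U): U=OWOW F=WRGG R=BBWR B=OYBB L=GGOY
After move 3 (U): U=OOWW F=BBGG R=OYWR B=GGBB L=WROY
After move 4 (F): F=GBGB U=OOYR R=WYWR D=WOYY L=WROR
After move 5 (R): R=WWRY U=OBYB F=GOGY D=WBYG B=RGOB
After move 6 (U): U=YOBB F=WWGY R=RGRY B=WROB L=GOOR
Query 1: U[2] = B
Query 2: F[2] = G
Query 3: R[0] = R
Query 4: D[3] = G

Answer: B G R G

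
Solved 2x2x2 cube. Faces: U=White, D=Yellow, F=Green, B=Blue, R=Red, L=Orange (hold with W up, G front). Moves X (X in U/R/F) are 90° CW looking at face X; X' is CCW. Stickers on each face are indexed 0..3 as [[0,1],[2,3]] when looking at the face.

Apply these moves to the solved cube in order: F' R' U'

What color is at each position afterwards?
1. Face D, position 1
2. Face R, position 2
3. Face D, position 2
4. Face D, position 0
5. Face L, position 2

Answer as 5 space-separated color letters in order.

After move 1 (F'): F=GGGG U=WWRR R=YRYR D=OOYY L=OWOW
After move 2 (R'): R=RRYY U=WBRB F=GWGR D=OGYG B=YBOB
After move 3 (U'): U=BBWR F=OWGR R=GWYY B=RROB L=YBOW
Query 1: D[1] = G
Query 2: R[2] = Y
Query 3: D[2] = Y
Query 4: D[0] = O
Query 5: L[2] = O

Answer: G Y Y O O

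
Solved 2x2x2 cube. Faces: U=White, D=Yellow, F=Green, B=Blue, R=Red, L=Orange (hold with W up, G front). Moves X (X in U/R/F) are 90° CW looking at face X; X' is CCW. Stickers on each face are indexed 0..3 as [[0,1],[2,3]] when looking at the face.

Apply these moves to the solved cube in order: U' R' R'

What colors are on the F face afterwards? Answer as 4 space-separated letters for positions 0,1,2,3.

Answer: O B G R

Derivation:
After move 1 (U'): U=WWWW F=OOGG R=GGRR B=RRBB L=BBOO
After move 2 (R'): R=GRGR U=WBWR F=OWGW D=YOYG B=YRYB
After move 3 (R'): R=RRGG U=WYWY F=OBGR D=YWYW B=GROB
Query: F face = OBGR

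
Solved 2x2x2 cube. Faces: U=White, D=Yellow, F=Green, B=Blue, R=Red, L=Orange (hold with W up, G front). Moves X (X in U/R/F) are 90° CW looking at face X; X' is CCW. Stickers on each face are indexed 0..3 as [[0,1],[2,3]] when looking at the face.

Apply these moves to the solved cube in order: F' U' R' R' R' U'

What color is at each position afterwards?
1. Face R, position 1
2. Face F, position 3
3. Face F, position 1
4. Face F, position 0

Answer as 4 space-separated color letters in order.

After move 1 (F'): F=GGGG U=WWRR R=YRYR D=OOYY L=OWOW
After move 2 (U'): U=WRWR F=OWGG R=GGYR B=YRBB L=BBOW
After move 3 (R'): R=GRGY U=WBWY F=ORGR D=OWYG B=YROB
After move 4 (R'): R=RYGG U=WOWY F=OBGY D=ORYR B=GRWB
After move 5 (R'): R=YGRG U=WWWG F=OOGY D=OBYY B=RRRB
After move 6 (U'): U=WGWW F=BBGY R=OORG B=YGRB L=RROW
Query 1: R[1] = O
Query 2: F[3] = Y
Query 3: F[1] = B
Query 4: F[0] = B

Answer: O Y B B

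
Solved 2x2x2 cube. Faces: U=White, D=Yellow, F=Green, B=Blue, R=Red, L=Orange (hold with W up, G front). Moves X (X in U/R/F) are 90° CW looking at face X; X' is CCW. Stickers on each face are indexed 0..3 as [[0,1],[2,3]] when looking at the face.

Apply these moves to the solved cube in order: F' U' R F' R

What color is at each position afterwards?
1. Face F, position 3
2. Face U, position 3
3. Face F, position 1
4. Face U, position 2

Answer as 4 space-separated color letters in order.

After move 1 (F'): F=GGGG U=WWRR R=YRYR D=OOYY L=OWOW
After move 2 (U'): U=WRWR F=OWGG R=GGYR B=YRBB L=BBOW
After move 3 (R): R=YGRG U=WWWG F=OOGY D=OBYY B=RRRB
After move 4 (F'): F=OYOG U=WWYR R=BGOG D=BWYY L=BGOW
After move 5 (R): R=OBGG U=WYYG F=OWOY D=BRYR B=RRWB
Query 1: F[3] = Y
Query 2: U[3] = G
Query 3: F[1] = W
Query 4: U[2] = Y

Answer: Y G W Y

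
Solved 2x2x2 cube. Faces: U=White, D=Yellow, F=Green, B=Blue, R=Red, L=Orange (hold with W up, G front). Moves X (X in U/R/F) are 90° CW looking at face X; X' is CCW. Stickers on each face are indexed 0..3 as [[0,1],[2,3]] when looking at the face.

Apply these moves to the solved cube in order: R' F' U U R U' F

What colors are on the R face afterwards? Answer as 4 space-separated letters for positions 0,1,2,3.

After move 1 (R'): R=RRRR U=WBWB F=GWGW D=YGYG B=YBYB
After move 2 (F'): F=WWGG U=WBRR R=GRYR D=OOYG L=OBOW
After move 3 (U): U=RWRB F=GRGG R=YBYR B=OBYB L=WWOW
After move 4 (U): U=RRBW F=YBGG R=OBYR B=WWYB L=GROW
After move 5 (R): R=YORB U=RBBG F=YOGG D=OYYW B=WWRB
After move 6 (U'): U=BGRB F=GRGG R=YORB B=YORB L=WWOW
After move 7 (F): F=GGGR U=BGWW R=ROBB D=RYYW L=WOOY
Query: R face = ROBB

Answer: R O B B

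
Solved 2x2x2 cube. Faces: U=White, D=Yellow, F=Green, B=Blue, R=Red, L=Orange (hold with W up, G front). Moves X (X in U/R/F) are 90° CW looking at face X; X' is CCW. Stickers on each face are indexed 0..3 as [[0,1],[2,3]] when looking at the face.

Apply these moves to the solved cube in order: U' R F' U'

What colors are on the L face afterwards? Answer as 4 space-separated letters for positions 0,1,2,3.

After move 1 (U'): U=WWWW F=OOGG R=GGRR B=RRBB L=BBOO
After move 2 (R): R=RGRG U=WOWG F=OYGY D=YBYR B=WRWB
After move 3 (F'): F=YYOG U=WORR R=BGYG D=BOYR L=BGOW
After move 4 (U'): U=ORWR F=BGOG R=YYYG B=BGWB L=WROW
Query: L face = WROW

Answer: W R O W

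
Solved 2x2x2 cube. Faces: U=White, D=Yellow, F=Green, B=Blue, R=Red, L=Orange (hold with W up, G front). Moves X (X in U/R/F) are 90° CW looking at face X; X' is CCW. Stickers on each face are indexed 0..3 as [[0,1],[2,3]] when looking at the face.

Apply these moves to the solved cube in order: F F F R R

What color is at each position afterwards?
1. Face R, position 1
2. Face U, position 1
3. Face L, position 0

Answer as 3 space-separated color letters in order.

After move 1 (F): F=GGGG U=WWOO R=WRWR D=RRYY L=OYOY
After move 2 (F): F=GGGG U=WWYY R=OROR D=WWYY L=OROR
After move 3 (F): F=GGGG U=WWRR R=YRYR D=OOYY L=OWOW
After move 4 (R): R=YYRR U=WGRG F=GOGY D=OBYB B=RBWB
After move 5 (R): R=RYRY U=WORY F=GBGB D=OWYR B=GBGB
Query 1: R[1] = Y
Query 2: U[1] = O
Query 3: L[0] = O

Answer: Y O O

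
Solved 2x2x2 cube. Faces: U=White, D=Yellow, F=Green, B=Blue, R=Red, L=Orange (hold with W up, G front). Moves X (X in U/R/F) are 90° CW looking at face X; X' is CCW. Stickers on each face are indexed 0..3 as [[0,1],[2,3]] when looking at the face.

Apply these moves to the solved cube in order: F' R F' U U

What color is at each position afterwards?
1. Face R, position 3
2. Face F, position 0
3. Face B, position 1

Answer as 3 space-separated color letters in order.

Answer: R R Y

Derivation:
After move 1 (F'): F=GGGG U=WWRR R=YRYR D=OOYY L=OWOW
After move 2 (R): R=YYRR U=WGRG F=GOGY D=OBYB B=RBWB
After move 3 (F'): F=OYGG U=WGYR R=BYOR D=WWYB L=OGOR
After move 4 (U): U=YWRG F=BYGG R=RBOR B=OGWB L=OYOR
After move 5 (U): U=RYGW F=RBGG R=OGOR B=OYWB L=BYOR
Query 1: R[3] = R
Query 2: F[0] = R
Query 3: B[1] = Y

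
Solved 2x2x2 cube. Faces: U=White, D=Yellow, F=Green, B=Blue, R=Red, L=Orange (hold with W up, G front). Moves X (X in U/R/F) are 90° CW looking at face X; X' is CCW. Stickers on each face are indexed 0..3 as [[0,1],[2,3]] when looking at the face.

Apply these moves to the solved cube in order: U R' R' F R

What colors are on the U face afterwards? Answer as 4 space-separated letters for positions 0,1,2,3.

After move 1 (U): U=WWWW F=RRGG R=BBRR B=OOBB L=GGOO
After move 2 (R'): R=BRBR U=WBWO F=RWGW D=YRYG B=YOYB
After move 3 (R'): R=RRBB U=WYWY F=RBGO D=YWYW B=GORB
After move 4 (F): F=GROB U=WYOG R=WRYB D=BRYW L=GYOW
After move 5 (R): R=YWBR U=WROB F=GROW D=BRYG B=GOYB
Query: U face = WROB

Answer: W R O B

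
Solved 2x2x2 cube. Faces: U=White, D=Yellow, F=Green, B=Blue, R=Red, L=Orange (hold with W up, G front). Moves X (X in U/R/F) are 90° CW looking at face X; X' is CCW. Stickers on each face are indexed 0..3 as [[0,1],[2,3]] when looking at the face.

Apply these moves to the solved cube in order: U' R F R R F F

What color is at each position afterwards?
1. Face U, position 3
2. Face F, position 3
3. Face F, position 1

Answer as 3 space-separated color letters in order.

After move 1 (U'): U=WWWW F=OOGG R=GGRR B=RRBB L=BBOO
After move 2 (R): R=RGRG U=WOWG F=OYGY D=YBYR B=WRWB
After move 3 (F): F=GOYY U=WOOB R=WGGG D=RRYR L=BYOB
After move 4 (R): R=GWGG U=WOOY F=GRYR D=RWYW B=BROB
After move 5 (R): R=GGGW U=WROR F=GWYW D=ROYB B=YROB
After move 6 (F): F=YGWW U=WRBY R=OGRW D=GGYB L=BROO
After move 7 (F): F=WYWG U=WROR R=BGYW D=ROYB L=BGOG
Query 1: U[3] = R
Query 2: F[3] = G
Query 3: F[1] = Y

Answer: R G Y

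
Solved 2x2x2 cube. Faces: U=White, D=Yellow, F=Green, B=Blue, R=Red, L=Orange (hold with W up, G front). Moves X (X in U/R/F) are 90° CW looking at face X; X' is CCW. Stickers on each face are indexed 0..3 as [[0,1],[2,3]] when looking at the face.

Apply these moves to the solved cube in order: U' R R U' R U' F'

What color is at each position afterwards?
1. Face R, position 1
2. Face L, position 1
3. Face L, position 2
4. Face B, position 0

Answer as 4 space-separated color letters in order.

Answer: W W O G

Derivation:
After move 1 (U'): U=WWWW F=OOGG R=GGRR B=RRBB L=BBOO
After move 2 (R): R=RGRG U=WOWG F=OYGY D=YBYR B=WRWB
After move 3 (R): R=RRGG U=WYWY F=OBGR D=YWYW B=GROB
After move 4 (U'): U=YYWW F=BBGR R=OBGG B=RROB L=GROO
After move 5 (R): R=GOGB U=YBWR F=BWGW D=YOYR B=WRYB
After move 6 (U'): U=BRYW F=GRGW R=BWGB B=GOYB L=WROO
After move 7 (F'): F=RWGG U=BRBG R=OWYB D=ROYR L=WWOY
Query 1: R[1] = W
Query 2: L[1] = W
Query 3: L[2] = O
Query 4: B[0] = G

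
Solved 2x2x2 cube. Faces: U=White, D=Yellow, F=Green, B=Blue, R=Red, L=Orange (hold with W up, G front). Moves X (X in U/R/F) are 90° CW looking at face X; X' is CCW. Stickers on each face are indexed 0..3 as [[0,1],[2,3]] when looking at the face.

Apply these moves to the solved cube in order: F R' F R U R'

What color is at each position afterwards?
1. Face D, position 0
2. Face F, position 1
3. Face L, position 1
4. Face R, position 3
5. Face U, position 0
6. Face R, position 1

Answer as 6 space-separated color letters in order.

After move 1 (F): F=GGGG U=WWOO R=WRWR D=RRYY L=OYOY
After move 2 (R'): R=RRWW U=WBOB F=GWGO D=RGYG B=YBRB
After move 3 (F): F=GGOW U=WBYY R=ORBW D=WRYG L=OROG
After move 4 (R): R=BOWR U=WGYW F=GROG D=WRYY B=YBBB
After move 5 (U): U=YWWG F=BOOG R=YBWR B=ORBB L=GROG
After move 6 (R'): R=BRYW U=YBWO F=BWOG D=WOYG B=YRRB
Query 1: D[0] = W
Query 2: F[1] = W
Query 3: L[1] = R
Query 4: R[3] = W
Query 5: U[0] = Y
Query 6: R[1] = R

Answer: W W R W Y R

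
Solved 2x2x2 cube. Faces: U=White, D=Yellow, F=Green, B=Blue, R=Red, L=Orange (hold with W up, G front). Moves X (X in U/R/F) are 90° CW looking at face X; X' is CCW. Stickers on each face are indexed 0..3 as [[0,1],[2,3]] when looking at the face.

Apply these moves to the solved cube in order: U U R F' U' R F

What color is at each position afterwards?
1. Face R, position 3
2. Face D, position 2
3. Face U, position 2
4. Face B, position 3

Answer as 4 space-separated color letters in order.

Answer: Y Y W B

Derivation:
After move 1 (U): U=WWWW F=RRGG R=BBRR B=OOBB L=GGOO
After move 2 (U): U=WWWW F=BBGG R=OORR B=GGBB L=RROO
After move 3 (R): R=RORO U=WBWG F=BYGY D=YBYG B=WGWB
After move 4 (F'): F=YYBG U=WBRR R=BOYO D=ROYG L=RGOW
After move 5 (U'): U=BRWR F=RGBG R=YYYO B=BOWB L=WGOW
After move 6 (R): R=YYOY U=BGWG F=ROBG D=RWYB B=RORB
After move 7 (F): F=BRGO U=BGWG R=WYGY D=OYYB L=WROW
Query 1: R[3] = Y
Query 2: D[2] = Y
Query 3: U[2] = W
Query 4: B[3] = B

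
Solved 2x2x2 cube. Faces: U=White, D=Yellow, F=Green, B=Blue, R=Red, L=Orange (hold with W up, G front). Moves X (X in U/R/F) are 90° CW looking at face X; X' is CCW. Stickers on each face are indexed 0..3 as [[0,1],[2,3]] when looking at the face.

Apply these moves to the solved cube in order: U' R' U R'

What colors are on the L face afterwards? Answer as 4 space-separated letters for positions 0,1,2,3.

After move 1 (U'): U=WWWW F=OOGG R=GGRR B=RRBB L=BBOO
After move 2 (R'): R=GRGR U=WBWR F=OWGW D=YOYG B=YRYB
After move 3 (U): U=WWRB F=GRGW R=YRGR B=BBYB L=OWOO
After move 4 (R'): R=RRYG U=WYRB F=GWGB D=YRYW B=GBOB
Query: L face = OWOO

Answer: O W O O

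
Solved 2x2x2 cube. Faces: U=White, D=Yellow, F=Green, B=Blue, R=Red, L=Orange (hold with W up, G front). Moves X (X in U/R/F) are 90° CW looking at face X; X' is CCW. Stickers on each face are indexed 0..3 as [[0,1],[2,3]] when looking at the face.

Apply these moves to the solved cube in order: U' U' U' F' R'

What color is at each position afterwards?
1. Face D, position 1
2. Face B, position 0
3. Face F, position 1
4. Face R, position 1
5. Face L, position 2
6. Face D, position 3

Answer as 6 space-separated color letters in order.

Answer: G Y W R O G

Derivation:
After move 1 (U'): U=WWWW F=OOGG R=GGRR B=RRBB L=BBOO
After move 2 (U'): U=WWWW F=BBGG R=OORR B=GGBB L=RROO
After move 3 (U'): U=WWWW F=RRGG R=BBRR B=OOBB L=GGOO
After move 4 (F'): F=RGRG U=WWBR R=YBYR D=GOYY L=GWOW
After move 5 (R'): R=BRYY U=WBBO F=RWRR D=GGYG B=YOOB
Query 1: D[1] = G
Query 2: B[0] = Y
Query 3: F[1] = W
Query 4: R[1] = R
Query 5: L[2] = O
Query 6: D[3] = G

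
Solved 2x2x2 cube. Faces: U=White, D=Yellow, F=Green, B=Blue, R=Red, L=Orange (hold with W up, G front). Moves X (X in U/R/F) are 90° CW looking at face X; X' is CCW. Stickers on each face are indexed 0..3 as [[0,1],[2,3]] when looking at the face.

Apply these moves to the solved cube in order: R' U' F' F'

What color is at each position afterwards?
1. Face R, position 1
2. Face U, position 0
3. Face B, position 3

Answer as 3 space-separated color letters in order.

Answer: W B B

Derivation:
After move 1 (R'): R=RRRR U=WBWB F=GWGW D=YGYG B=YBYB
After move 2 (U'): U=BBWW F=OOGW R=GWRR B=RRYB L=YBOO
After move 3 (F'): F=OWOG U=BBGR R=GWYR D=BOYG L=YWOW
After move 4 (F'): F=WGOO U=BBGY R=OWBR D=WWYG L=YROG
Query 1: R[1] = W
Query 2: U[0] = B
Query 3: B[3] = B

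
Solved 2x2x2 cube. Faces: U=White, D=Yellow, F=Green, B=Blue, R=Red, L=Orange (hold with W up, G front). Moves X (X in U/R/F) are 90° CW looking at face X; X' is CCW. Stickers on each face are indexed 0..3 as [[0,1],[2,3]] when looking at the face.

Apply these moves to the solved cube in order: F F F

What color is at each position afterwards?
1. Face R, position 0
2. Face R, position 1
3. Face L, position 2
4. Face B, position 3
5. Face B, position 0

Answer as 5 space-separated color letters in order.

After move 1 (F): F=GGGG U=WWOO R=WRWR D=RRYY L=OYOY
After move 2 (F): F=GGGG U=WWYY R=OROR D=WWYY L=OROR
After move 3 (F): F=GGGG U=WWRR R=YRYR D=OOYY L=OWOW
Query 1: R[0] = Y
Query 2: R[1] = R
Query 3: L[2] = O
Query 4: B[3] = B
Query 5: B[0] = B

Answer: Y R O B B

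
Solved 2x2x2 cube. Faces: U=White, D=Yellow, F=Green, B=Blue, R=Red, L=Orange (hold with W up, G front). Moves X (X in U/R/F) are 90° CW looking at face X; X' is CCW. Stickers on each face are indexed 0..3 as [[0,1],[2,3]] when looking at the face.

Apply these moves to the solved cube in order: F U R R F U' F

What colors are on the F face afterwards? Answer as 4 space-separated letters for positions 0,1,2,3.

Answer: O G B R

Derivation:
After move 1 (F): F=GGGG U=WWOO R=WRWR D=RRYY L=OYOY
After move 2 (U): U=OWOW F=WRGG R=BBWR B=OYBB L=GGOY
After move 3 (R): R=WBRB U=OROG F=WRGY D=RBYO B=WYWB
After move 4 (R): R=RWBB U=OROY F=WBGO D=RWYW B=GYRB
After move 5 (F): F=GWOB U=ORYG R=OWYB D=BRYW L=GROW
After move 6 (U'): U=RGOY F=GROB R=GWYB B=OWRB L=GYOW
After move 7 (F): F=OGBR U=RGWY R=OWYB D=YGYW L=GBOR
Query: F face = OGBR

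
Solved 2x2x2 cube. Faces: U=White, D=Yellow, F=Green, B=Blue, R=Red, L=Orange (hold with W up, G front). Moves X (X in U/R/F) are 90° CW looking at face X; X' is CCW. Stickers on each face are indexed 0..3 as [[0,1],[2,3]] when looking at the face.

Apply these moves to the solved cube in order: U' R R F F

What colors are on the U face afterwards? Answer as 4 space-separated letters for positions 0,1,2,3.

After move 1 (U'): U=WWWW F=OOGG R=GGRR B=RRBB L=BBOO
After move 2 (R): R=RGRG U=WOWG F=OYGY D=YBYR B=WRWB
After move 3 (R): R=RRGG U=WYWY F=OBGR D=YWYW B=GROB
After move 4 (F): F=GORB U=WYOB R=WRYG D=GRYW L=BYOW
After move 5 (F): F=RGBO U=WYWY R=ORBG D=YWYW L=BGOR
Query: U face = WYWY

Answer: W Y W Y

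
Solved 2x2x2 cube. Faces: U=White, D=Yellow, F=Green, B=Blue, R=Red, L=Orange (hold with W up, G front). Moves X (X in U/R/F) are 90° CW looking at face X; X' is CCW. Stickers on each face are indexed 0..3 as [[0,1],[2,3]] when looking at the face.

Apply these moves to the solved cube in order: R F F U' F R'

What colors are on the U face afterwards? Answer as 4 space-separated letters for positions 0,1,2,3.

Answer: G W R O

Derivation:
After move 1 (R): R=RRRR U=WGWG F=GYGY D=YBYB B=WBWB
After move 2 (F): F=GGYY U=WGOO R=WRGR D=RRYB L=OYOB
After move 3 (F): F=YGYG U=WGBY R=OROR D=GWYB L=OROR
After move 4 (U'): U=GYWB F=ORYG R=YGOR B=ORWB L=WBOR
After move 5 (F): F=YOGR U=GYRB R=WGBR D=OYYB L=WGOW
After move 6 (R'): R=GRWB U=GWRO F=YYGB D=OOYR B=BRYB
Query: U face = GWRO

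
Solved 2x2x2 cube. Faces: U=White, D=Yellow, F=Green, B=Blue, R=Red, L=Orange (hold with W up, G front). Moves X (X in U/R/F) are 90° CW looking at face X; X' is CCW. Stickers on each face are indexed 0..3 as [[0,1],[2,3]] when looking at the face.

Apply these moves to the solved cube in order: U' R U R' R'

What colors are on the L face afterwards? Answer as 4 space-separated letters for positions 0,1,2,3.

Answer: O Y O O

Derivation:
After move 1 (U'): U=WWWW F=OOGG R=GGRR B=RRBB L=BBOO
After move 2 (R): R=RGRG U=WOWG F=OYGY D=YBYR B=WRWB
After move 3 (U): U=WWGO F=RGGY R=WRRG B=BBWB L=OYOO
After move 4 (R'): R=RGWR U=WWGB F=RWGO D=YGYY B=RBBB
After move 5 (R'): R=GRRW U=WBGR F=RWGB D=YWYO B=YBGB
Query: L face = OYOO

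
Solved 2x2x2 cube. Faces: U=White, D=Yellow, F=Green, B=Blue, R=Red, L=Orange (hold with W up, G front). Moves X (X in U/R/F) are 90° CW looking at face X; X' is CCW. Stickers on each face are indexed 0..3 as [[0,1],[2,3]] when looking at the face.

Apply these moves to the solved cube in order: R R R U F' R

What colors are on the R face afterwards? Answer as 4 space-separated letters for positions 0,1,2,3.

After move 1 (R): R=RRRR U=WGWG F=GYGY D=YBYB B=WBWB
After move 2 (R): R=RRRR U=WYWY F=GBGB D=YWYW B=GBGB
After move 3 (R): R=RRRR U=WBWB F=GWGW D=YGYG B=YBYB
After move 4 (U): U=WWBB F=RRGW R=YBRR B=OOYB L=GWOO
After move 5 (F'): F=RWRG U=WWYR R=GBYR D=WOYG L=GBOB
After move 6 (R): R=YGRB U=WWYG F=RORG D=WYYO B=ROWB
Query: R face = YGRB

Answer: Y G R B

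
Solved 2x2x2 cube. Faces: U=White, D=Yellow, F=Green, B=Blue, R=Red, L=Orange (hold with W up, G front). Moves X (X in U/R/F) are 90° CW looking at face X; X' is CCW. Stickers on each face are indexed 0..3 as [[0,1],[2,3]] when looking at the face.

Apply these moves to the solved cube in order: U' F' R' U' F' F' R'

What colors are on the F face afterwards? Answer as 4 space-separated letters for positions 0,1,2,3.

Answer: R R W B

Derivation:
After move 1 (U'): U=WWWW F=OOGG R=GGRR B=RRBB L=BBOO
After move 2 (F'): F=OGOG U=WWGR R=YGYR D=BOYY L=BWOW
After move 3 (R'): R=GRYY U=WBGR F=OWOR D=BGYG B=YROB
After move 4 (U'): U=BRWG F=BWOR R=OWYY B=GROB L=YROW
After move 5 (F'): F=WRBO U=BROY R=GWBY D=RWYG L=YGOW
After move 6 (F'): F=ROWB U=BRGB R=WWRY D=GWYG L=YYOO
After move 7 (R'): R=WYWR U=BOGG F=RRWB D=GOYB B=GRWB
Query: F face = RRWB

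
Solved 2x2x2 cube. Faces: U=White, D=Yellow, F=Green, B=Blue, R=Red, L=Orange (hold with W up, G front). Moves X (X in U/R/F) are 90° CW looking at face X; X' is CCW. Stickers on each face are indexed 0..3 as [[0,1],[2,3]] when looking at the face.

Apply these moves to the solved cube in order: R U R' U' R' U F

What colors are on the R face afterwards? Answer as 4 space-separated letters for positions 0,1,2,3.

After move 1 (R): R=RRRR U=WGWG F=GYGY D=YBYB B=WBWB
After move 2 (U): U=WWGG F=RRGY R=WBRR B=OOWB L=GYOO
After move 3 (R'): R=BRWR U=WWGO F=RWGG D=YRYY B=BOBB
After move 4 (U'): U=WOWG F=GYGG R=RWWR B=BRBB L=BOOO
After move 5 (R'): R=WRRW U=WBWB F=GOGG D=YYYG B=YRRB
After move 6 (U): U=WWBB F=WRGG R=YRRW B=BORB L=GOOO
After move 7 (F): F=GWGR U=WWOO R=BRBW D=RYYG L=GYOY
Query: R face = BRBW

Answer: B R B W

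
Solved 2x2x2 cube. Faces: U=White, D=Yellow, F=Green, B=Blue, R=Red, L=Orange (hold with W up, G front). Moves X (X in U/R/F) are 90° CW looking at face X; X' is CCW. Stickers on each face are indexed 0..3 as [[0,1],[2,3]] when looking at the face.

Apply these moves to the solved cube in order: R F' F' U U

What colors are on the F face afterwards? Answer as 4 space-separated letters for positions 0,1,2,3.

After move 1 (R): R=RRRR U=WGWG F=GYGY D=YBYB B=WBWB
After move 2 (F'): F=YYGG U=WGRR R=BRYR D=OOYB L=OGOW
After move 3 (F'): F=YGYG U=WGBY R=OROR D=GWYB L=OROR
After move 4 (U): U=BWYG F=ORYG R=WBOR B=ORWB L=YGOR
After move 5 (U): U=YBGW F=WBYG R=OROR B=YGWB L=OROR
Query: F face = WBYG

Answer: W B Y G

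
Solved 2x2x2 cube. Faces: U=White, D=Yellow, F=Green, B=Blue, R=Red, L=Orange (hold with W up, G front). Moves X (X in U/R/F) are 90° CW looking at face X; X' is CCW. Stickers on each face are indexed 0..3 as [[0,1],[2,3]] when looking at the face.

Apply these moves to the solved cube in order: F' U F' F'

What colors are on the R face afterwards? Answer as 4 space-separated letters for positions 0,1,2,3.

After move 1 (F'): F=GGGG U=WWRR R=YRYR D=OOYY L=OWOW
After move 2 (U): U=RWRW F=YRGG R=BBYR B=OWBB L=GGOW
After move 3 (F'): F=RGYG U=RWBY R=OBOR D=GWYY L=GWOR
After move 4 (F'): F=GGRY U=RWOO R=WBGR D=WRYY L=GYOB
Query: R face = WBGR

Answer: W B G R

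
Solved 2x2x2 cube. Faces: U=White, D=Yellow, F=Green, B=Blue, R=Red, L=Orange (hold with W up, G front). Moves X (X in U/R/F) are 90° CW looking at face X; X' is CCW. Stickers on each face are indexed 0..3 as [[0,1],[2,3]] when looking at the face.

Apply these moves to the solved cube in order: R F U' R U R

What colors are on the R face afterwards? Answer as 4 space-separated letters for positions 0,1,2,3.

Answer: R O G R

Derivation:
After move 1 (R): R=RRRR U=WGWG F=GYGY D=YBYB B=WBWB
After move 2 (F): F=GGYY U=WGOO R=WRGR D=RRYB L=OYOB
After move 3 (U'): U=GOWO F=OYYY R=GGGR B=WRWB L=WBOB
After move 4 (R): R=GGRG U=GYWY F=ORYB D=RWYW B=OROB
After move 5 (U): U=WGYY F=GGYB R=ORRG B=WBOB L=OROB
After move 6 (R): R=ROGR U=WGYB F=GWYW D=ROYW B=YBGB
Query: R face = ROGR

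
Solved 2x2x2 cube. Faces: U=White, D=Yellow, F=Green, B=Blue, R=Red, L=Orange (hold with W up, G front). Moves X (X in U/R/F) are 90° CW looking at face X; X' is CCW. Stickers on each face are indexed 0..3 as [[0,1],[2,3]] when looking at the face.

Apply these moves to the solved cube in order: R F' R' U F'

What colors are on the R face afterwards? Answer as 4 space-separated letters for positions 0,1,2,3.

After move 1 (R): R=RRRR U=WGWG F=GYGY D=YBYB B=WBWB
After move 2 (F'): F=YYGG U=WGRR R=BRYR D=OOYB L=OGOW
After move 3 (R'): R=RRBY U=WWRW F=YGGR D=OYYG B=BBOB
After move 4 (U): U=RWWW F=RRGR R=BBBY B=OGOB L=YGOW
After move 5 (F'): F=RRRG U=RWBB R=YBOY D=GWYG L=YWOW
Query: R face = YBOY

Answer: Y B O Y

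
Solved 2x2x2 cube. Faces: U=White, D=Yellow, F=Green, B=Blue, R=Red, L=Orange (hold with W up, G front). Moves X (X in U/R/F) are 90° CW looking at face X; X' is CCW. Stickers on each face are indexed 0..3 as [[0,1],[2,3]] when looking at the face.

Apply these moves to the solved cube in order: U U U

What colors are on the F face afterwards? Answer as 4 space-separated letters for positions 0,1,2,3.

After move 1 (U): U=WWWW F=RRGG R=BBRR B=OOBB L=GGOO
After move 2 (U): U=WWWW F=BBGG R=OORR B=GGBB L=RROO
After move 3 (U): U=WWWW F=OOGG R=GGRR B=RRBB L=BBOO
Query: F face = OOGG

Answer: O O G G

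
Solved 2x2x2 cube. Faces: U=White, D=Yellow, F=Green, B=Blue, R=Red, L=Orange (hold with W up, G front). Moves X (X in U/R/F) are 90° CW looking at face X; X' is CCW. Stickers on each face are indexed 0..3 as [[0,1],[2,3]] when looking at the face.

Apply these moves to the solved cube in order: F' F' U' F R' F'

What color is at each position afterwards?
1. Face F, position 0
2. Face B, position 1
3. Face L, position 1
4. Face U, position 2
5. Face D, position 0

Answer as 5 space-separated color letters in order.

Answer: Y R O G W

Derivation:
After move 1 (F'): F=GGGG U=WWRR R=YRYR D=OOYY L=OWOW
After move 2 (F'): F=GGGG U=WWYY R=OROR D=WWYY L=OROR
After move 3 (U'): U=WYWY F=ORGG R=GGOR B=ORBB L=BBOR
After move 4 (F): F=GOGR U=WYRB R=WGYR D=OGYY L=BWOW
After move 5 (R'): R=GRWY U=WBRO F=GYGB D=OOYR B=YRGB
After move 6 (F'): F=YBGG U=WBGW R=OROY D=WWYR L=BOOR
Query 1: F[0] = Y
Query 2: B[1] = R
Query 3: L[1] = O
Query 4: U[2] = G
Query 5: D[0] = W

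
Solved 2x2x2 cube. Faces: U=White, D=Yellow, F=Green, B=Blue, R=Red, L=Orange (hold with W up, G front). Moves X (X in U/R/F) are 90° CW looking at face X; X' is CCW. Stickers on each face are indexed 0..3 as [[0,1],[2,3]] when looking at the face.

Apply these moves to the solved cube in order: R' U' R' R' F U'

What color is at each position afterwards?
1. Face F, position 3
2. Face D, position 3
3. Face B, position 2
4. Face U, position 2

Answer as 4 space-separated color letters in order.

After move 1 (R'): R=RRRR U=WBWB F=GWGW D=YGYG B=YBYB
After move 2 (U'): U=BBWW F=OOGW R=GWRR B=RRYB L=YBOO
After move 3 (R'): R=WRGR U=BYWR F=OBGW D=YOYW B=GRGB
After move 4 (R'): R=RRWG U=BGWG F=OYGR D=YBYW B=WROB
After move 5 (F): F=GORY U=BGOB R=WRGG D=WRYW L=YYOB
After move 6 (U'): U=GBBO F=YYRY R=GOGG B=WROB L=WROB
Query 1: F[3] = Y
Query 2: D[3] = W
Query 3: B[2] = O
Query 4: U[2] = B

Answer: Y W O B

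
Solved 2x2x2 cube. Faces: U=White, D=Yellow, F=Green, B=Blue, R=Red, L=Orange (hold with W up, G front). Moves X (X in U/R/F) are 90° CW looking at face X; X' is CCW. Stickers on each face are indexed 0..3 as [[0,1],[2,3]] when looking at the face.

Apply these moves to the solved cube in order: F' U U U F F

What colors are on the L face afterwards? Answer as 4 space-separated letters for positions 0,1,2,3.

After move 1 (F'): F=GGGG U=WWRR R=YRYR D=OOYY L=OWOW
After move 2 (U): U=RWRW F=YRGG R=BBYR B=OWBB L=GGOW
After move 3 (U): U=RRWW F=BBGG R=OWYR B=GGBB L=YROW
After move 4 (U): U=WRWR F=OWGG R=GGYR B=YRBB L=BBOW
After move 5 (F): F=GOGW U=WRWB R=WGRR D=YGYY L=BOOO
After move 6 (F): F=GGWO U=WROO R=WGBR D=RWYY L=BYOG
Query: L face = BYOG

Answer: B Y O G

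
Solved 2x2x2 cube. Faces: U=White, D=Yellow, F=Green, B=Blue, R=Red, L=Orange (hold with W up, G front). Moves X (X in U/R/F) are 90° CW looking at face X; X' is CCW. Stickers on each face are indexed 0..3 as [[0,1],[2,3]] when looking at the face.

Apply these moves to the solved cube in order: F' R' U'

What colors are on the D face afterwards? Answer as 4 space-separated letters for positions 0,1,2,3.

Answer: O G Y G

Derivation:
After move 1 (F'): F=GGGG U=WWRR R=YRYR D=OOYY L=OWOW
After move 2 (R'): R=RRYY U=WBRB F=GWGR D=OGYG B=YBOB
After move 3 (U'): U=BBWR F=OWGR R=GWYY B=RROB L=YBOW
Query: D face = OGYG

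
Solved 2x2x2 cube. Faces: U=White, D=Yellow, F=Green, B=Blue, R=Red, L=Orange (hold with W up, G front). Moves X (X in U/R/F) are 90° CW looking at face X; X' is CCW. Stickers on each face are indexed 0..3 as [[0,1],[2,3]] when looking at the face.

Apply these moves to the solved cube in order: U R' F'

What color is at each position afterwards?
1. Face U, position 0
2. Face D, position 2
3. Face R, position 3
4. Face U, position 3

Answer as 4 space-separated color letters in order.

Answer: W Y R B

Derivation:
After move 1 (U): U=WWWW F=RRGG R=BBRR B=OOBB L=GGOO
After move 2 (R'): R=BRBR U=WBWO F=RWGW D=YRYG B=YOYB
After move 3 (F'): F=WWRG U=WBBB R=RRYR D=GOYG L=GOOW
Query 1: U[0] = W
Query 2: D[2] = Y
Query 3: R[3] = R
Query 4: U[3] = B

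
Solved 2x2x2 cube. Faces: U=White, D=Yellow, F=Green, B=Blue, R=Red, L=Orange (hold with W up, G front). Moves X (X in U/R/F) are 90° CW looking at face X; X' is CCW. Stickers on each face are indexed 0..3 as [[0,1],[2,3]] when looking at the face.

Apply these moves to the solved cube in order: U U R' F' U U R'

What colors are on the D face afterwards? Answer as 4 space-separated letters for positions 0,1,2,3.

Answer: R G Y G

Derivation:
After move 1 (U): U=WWWW F=RRGG R=BBRR B=OOBB L=GGOO
After move 2 (U): U=WWWW F=BBGG R=OORR B=GGBB L=RROO
After move 3 (R'): R=OROR U=WBWG F=BWGW D=YBYG B=YGYB
After move 4 (F'): F=WWBG U=WBOO R=BRYR D=ROYG L=RGOW
After move 5 (U): U=OWOB F=BRBG R=YGYR B=RGYB L=WWOW
After move 6 (U): U=OOBW F=YGBG R=RGYR B=WWYB L=BROW
After move 7 (R'): R=GRRY U=OYBW F=YOBW D=RGYG B=GWOB
Query: D face = RGYG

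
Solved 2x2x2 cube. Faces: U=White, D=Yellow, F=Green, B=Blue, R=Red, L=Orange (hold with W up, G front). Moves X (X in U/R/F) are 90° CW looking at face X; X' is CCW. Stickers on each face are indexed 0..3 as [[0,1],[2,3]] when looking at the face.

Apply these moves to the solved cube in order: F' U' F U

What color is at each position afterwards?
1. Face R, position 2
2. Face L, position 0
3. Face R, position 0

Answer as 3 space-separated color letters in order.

Answer: R G Y

Derivation:
After move 1 (F'): F=GGGG U=WWRR R=YRYR D=OOYY L=OWOW
After move 2 (U'): U=WRWR F=OWGG R=GGYR B=YRBB L=BBOW
After move 3 (F): F=GOGW U=WRWB R=WGRR D=YGYY L=BOOO
After move 4 (U): U=WWBR F=WGGW R=YRRR B=BOBB L=GOOO
Query 1: R[2] = R
Query 2: L[0] = G
Query 3: R[0] = Y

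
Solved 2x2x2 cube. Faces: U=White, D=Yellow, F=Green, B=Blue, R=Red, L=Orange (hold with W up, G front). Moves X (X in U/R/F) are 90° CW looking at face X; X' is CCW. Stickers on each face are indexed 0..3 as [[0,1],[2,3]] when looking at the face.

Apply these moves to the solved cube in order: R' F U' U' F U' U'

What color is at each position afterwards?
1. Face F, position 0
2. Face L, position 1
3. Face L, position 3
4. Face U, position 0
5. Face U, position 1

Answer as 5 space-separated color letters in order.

Answer: G Y R R G

Derivation:
After move 1 (R'): R=RRRR U=WBWB F=GWGW D=YGYG B=YBYB
After move 2 (F): F=GGWW U=WBOO R=WRBR D=RRYG L=OYOG
After move 3 (U'): U=BOWO F=OYWW R=GGBR B=WRYB L=YBOG
After move 4 (U'): U=OOBW F=YBWW R=OYBR B=GGYB L=WROG
After move 5 (F): F=WYWB U=OOGR R=BYWR D=BOYG L=WROR
After move 6 (U'): U=OROG F=WRWB R=WYWR B=BYYB L=GGOR
After move 7 (U'): U=RGOO F=GGWB R=WRWR B=WYYB L=BYOR
Query 1: F[0] = G
Query 2: L[1] = Y
Query 3: L[3] = R
Query 4: U[0] = R
Query 5: U[1] = G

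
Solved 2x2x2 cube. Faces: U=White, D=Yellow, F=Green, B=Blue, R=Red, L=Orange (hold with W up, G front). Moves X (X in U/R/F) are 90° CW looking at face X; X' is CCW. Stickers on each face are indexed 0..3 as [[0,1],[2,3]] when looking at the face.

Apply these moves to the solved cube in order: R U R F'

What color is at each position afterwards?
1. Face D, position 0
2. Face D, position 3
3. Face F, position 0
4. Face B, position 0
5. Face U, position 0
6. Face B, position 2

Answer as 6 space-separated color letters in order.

After move 1 (R): R=RRRR U=WGWG F=GYGY D=YBYB B=WBWB
After move 2 (U): U=WWGG F=RRGY R=WBRR B=OOWB L=GYOO
After move 3 (R): R=RWRB U=WRGY F=RBGB D=YWYO B=GOWB
After move 4 (F'): F=BBRG U=WRRR R=WWYB D=YOYO L=GYOG
Query 1: D[0] = Y
Query 2: D[3] = O
Query 3: F[0] = B
Query 4: B[0] = G
Query 5: U[0] = W
Query 6: B[2] = W

Answer: Y O B G W W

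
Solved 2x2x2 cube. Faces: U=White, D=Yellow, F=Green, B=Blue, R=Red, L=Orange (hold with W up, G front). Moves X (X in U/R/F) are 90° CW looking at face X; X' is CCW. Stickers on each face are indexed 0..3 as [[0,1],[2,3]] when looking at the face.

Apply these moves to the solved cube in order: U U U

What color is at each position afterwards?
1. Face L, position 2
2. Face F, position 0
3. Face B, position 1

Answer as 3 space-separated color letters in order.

Answer: O O R

Derivation:
After move 1 (U): U=WWWW F=RRGG R=BBRR B=OOBB L=GGOO
After move 2 (U): U=WWWW F=BBGG R=OORR B=GGBB L=RROO
After move 3 (U): U=WWWW F=OOGG R=GGRR B=RRBB L=BBOO
Query 1: L[2] = O
Query 2: F[0] = O
Query 3: B[1] = R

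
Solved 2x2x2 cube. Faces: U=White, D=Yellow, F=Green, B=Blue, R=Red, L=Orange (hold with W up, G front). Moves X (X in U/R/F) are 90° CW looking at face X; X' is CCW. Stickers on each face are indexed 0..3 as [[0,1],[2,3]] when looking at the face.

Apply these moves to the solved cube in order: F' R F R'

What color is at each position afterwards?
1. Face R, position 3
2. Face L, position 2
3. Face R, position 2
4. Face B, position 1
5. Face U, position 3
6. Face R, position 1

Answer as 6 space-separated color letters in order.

Answer: G O R B R R

Derivation:
After move 1 (F'): F=GGGG U=WWRR R=YRYR D=OOYY L=OWOW
After move 2 (R): R=YYRR U=WGRG F=GOGY D=OBYB B=RBWB
After move 3 (F): F=GGYO U=WGWW R=RYGR D=RYYB L=OOOB
After move 4 (R'): R=YRRG U=WWWR F=GGYW D=RGYO B=BBYB
Query 1: R[3] = G
Query 2: L[2] = O
Query 3: R[2] = R
Query 4: B[1] = B
Query 5: U[3] = R
Query 6: R[1] = R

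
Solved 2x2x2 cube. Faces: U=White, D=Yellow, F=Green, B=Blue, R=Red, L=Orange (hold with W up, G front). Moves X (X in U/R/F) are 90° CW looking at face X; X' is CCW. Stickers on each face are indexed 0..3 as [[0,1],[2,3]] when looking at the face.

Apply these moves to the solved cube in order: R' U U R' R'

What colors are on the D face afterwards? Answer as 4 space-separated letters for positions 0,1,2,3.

After move 1 (R'): R=RRRR U=WBWB F=GWGW D=YGYG B=YBYB
After move 2 (U): U=WWBB F=RRGW R=YBRR B=OOYB L=GWOO
After move 3 (U): U=BWBW F=YBGW R=OORR B=GWYB L=RROO
After move 4 (R'): R=OROR U=BYBG F=YWGW D=YBYW B=GWGB
After move 5 (R'): R=RROO U=BGBG F=YYGG D=YWYW B=WWBB
Query: D face = YWYW

Answer: Y W Y W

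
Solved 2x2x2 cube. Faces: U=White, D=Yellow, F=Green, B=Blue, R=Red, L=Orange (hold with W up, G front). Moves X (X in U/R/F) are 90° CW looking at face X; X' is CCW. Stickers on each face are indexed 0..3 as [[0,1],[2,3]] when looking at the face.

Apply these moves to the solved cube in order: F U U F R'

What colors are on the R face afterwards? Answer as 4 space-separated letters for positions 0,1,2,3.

Answer: Y R W W

Derivation:
After move 1 (F): F=GGGG U=WWOO R=WRWR D=RRYY L=OYOY
After move 2 (U): U=OWOW F=WRGG R=BBWR B=OYBB L=GGOY
After move 3 (U): U=OOWW F=BBGG R=OYWR B=GGBB L=WROY
After move 4 (F): F=GBGB U=OOYR R=WYWR D=WOYY L=WROR
After move 5 (R'): R=YRWW U=OBYG F=GOGR D=WBYB B=YGOB
Query: R face = YRWW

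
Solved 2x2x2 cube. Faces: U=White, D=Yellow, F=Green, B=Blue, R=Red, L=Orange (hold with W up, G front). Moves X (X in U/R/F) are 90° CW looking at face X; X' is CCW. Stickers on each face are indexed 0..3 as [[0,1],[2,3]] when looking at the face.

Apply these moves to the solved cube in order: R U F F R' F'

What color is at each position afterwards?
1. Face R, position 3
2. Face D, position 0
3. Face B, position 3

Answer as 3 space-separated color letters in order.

Answer: Y R B

Derivation:
After move 1 (R): R=RRRR U=WGWG F=GYGY D=YBYB B=WBWB
After move 2 (U): U=WWGG F=RRGY R=WBRR B=OOWB L=GYOO
After move 3 (F): F=GRYR U=WWOY R=GBGR D=RWYB L=GYOB
After move 4 (F): F=YGRR U=WWBY R=OBYR D=GGYB L=GROW
After move 5 (R'): R=BROY U=WWBO F=YWRY D=GGYR B=BOGB
After move 6 (F'): F=WYYR U=WWBO R=GRGY D=RWYR L=GOOB
Query 1: R[3] = Y
Query 2: D[0] = R
Query 3: B[3] = B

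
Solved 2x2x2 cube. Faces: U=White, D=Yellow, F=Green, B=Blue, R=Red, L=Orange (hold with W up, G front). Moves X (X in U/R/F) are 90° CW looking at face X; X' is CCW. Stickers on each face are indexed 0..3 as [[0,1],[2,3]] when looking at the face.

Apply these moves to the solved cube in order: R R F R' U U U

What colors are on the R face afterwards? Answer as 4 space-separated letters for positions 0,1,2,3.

Answer: G Y W Y

Derivation:
After move 1 (R): R=RRRR U=WGWG F=GYGY D=YBYB B=WBWB
After move 2 (R): R=RRRR U=WYWY F=GBGB D=YWYW B=GBGB
After move 3 (F): F=GGBB U=WYOO R=WRYR D=RRYW L=OYOW
After move 4 (R'): R=RRWY U=WGOG F=GYBO D=RGYB B=WBRB
After move 5 (U): U=OWGG F=RRBO R=WBWY B=OYRB L=GYOW
After move 6 (U): U=GOGW F=WBBO R=OYWY B=GYRB L=RROW
After move 7 (U): U=GGWO F=OYBO R=GYWY B=RRRB L=WBOW
Query: R face = GYWY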